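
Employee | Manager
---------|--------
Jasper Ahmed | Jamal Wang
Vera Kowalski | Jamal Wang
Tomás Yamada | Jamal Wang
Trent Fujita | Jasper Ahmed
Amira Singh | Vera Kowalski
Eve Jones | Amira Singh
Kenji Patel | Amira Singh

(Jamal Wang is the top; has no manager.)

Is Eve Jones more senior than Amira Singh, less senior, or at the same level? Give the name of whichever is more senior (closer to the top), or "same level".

Eve Jones is 3 levels below Jamal Wang; Amira Singh is 2. Amira Singh is higher.

Amira Singh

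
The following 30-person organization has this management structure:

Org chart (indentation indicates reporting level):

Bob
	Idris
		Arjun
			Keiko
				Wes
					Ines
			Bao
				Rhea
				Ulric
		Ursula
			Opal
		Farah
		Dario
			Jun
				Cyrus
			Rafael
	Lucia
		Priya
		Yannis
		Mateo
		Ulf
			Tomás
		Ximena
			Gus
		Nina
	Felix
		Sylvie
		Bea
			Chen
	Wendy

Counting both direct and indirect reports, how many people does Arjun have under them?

6

Arjun directly manages Keiko, Bao. Under Keiko: Wes, Ines (2). Under Bao: Ulric, Rhea (2). So Arjun's organization is 2 direct reports plus everyone under them: 3 + 3 = 6.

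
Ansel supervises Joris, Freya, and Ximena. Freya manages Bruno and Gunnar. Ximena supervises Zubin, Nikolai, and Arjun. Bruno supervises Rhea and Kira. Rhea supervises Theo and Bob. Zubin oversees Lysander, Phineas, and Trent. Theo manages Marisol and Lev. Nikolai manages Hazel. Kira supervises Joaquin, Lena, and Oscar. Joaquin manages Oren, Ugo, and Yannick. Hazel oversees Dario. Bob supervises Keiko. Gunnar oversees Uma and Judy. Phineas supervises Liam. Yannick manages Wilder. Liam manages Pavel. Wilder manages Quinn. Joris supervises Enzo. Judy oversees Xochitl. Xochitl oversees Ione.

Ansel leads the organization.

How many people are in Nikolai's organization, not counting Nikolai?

2

Nikolai directly manages Hazel. Under Hazel: Dario (1). That's 2 in total.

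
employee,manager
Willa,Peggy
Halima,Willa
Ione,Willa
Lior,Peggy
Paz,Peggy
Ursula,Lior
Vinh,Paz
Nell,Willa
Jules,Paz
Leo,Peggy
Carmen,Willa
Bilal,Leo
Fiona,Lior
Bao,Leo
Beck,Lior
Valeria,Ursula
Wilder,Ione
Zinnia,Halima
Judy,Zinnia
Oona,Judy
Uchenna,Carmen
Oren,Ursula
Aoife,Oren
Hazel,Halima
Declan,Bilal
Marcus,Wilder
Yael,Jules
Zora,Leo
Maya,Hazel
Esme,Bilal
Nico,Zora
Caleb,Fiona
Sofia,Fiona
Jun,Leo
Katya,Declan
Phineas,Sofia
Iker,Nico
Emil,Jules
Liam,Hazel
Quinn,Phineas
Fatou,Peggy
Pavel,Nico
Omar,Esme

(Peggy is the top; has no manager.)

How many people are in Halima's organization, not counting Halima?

6

Halima directly manages Zinnia, Hazel. Under Zinnia: Judy, Oona (2). Under Hazel: Liam, Maya (2). So Halima's organization is 2 direct reports plus everyone under them: 3 + 3 = 6.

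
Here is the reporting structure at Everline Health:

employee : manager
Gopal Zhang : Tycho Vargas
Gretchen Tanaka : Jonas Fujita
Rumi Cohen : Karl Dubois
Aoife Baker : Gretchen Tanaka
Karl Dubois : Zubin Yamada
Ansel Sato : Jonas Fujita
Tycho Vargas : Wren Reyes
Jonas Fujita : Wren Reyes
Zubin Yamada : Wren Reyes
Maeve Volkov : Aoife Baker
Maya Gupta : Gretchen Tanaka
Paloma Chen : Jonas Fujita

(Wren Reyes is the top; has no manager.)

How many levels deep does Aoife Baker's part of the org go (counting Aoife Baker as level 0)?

1

The longest chain under Aoife Baker runs Aoife Baker → Maeve Volkov, which is 1 level below Aoife Baker.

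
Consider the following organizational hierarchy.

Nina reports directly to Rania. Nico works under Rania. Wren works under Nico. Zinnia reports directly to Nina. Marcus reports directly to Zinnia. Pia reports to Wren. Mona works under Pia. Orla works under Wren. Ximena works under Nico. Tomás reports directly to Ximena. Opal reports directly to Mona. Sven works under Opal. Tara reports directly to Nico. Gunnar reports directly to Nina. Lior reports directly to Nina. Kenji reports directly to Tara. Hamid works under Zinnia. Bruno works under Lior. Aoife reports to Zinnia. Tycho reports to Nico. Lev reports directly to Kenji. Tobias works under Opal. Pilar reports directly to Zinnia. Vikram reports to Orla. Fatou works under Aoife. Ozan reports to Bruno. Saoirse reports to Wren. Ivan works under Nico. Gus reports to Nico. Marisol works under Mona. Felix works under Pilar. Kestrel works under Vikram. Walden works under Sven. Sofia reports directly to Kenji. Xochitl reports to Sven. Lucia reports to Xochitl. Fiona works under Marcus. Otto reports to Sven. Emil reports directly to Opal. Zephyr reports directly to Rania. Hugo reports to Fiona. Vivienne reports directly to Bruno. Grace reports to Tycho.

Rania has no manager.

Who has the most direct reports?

Nico

Direct-report counts: Rania has 3; Nico has 6; Tycho has 1; Tara has 1; Kenji has 2; Ximena has 1; Wren has 3; Orla has 1; Vikram has 1; Pia has 1; Mona has 2; Opal has 3; Sven has 3; Xochitl has 1; Nina has 3; Lior has 1; Bruno has 2; Zinnia has 4; Pilar has 1; Aoife has 1; Marcus has 1; Fiona has 1. The largest is 6, held by Nico.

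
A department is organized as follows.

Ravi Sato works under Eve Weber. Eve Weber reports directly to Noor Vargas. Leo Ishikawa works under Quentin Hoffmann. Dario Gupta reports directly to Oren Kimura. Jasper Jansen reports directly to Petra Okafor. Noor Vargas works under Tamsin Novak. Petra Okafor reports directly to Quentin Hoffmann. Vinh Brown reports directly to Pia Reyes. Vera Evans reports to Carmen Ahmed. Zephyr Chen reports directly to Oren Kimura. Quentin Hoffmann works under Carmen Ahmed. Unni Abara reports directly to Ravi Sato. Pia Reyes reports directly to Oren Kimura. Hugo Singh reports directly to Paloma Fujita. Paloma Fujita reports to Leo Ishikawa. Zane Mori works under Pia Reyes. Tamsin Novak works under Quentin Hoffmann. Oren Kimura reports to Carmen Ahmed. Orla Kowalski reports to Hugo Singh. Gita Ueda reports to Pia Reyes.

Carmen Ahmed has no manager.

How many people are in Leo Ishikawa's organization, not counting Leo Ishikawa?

Leo Ishikawa directly manages Paloma Fujita. Under Paloma Fujita: Hugo Singh, Orla Kowalski (2). That's 3 in total.

3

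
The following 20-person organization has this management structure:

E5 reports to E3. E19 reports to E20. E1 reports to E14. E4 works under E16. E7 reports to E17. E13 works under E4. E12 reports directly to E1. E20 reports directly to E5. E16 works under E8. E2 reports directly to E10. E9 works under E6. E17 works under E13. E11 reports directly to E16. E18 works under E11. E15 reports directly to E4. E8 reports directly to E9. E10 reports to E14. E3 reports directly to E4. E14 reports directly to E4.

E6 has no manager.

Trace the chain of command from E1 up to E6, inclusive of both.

E1 reports to E14. E14 reports to E4. E4 reports to E16. E16 reports to E8. E8 reports to E9. E9 reports to E6. E6 is at the top.

E1 -> E14 -> E4 -> E16 -> E8 -> E9 -> E6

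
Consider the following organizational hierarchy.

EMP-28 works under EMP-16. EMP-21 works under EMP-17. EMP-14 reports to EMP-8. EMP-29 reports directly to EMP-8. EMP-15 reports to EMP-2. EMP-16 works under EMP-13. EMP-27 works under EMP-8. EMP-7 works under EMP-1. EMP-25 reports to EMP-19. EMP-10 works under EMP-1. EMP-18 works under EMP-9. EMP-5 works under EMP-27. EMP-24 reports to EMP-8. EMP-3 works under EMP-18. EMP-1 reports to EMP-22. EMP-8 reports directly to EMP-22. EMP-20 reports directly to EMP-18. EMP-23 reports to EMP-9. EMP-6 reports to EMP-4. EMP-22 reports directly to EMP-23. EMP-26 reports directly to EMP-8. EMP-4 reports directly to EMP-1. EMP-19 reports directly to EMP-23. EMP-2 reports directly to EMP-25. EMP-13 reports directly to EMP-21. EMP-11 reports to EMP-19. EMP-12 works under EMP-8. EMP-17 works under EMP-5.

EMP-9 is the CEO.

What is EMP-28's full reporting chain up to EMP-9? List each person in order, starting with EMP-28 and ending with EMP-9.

EMP-28 reports to EMP-16. EMP-16 reports to EMP-13. EMP-13 reports to EMP-21. EMP-21 reports to EMP-17. EMP-17 reports to EMP-5. EMP-5 reports to EMP-27. EMP-27 reports to EMP-8. EMP-8 reports to EMP-22. EMP-22 reports to EMP-23. EMP-23 reports to EMP-9. EMP-9 is at the top.

EMP-28 -> EMP-16 -> EMP-13 -> EMP-21 -> EMP-17 -> EMP-5 -> EMP-27 -> EMP-8 -> EMP-22 -> EMP-23 -> EMP-9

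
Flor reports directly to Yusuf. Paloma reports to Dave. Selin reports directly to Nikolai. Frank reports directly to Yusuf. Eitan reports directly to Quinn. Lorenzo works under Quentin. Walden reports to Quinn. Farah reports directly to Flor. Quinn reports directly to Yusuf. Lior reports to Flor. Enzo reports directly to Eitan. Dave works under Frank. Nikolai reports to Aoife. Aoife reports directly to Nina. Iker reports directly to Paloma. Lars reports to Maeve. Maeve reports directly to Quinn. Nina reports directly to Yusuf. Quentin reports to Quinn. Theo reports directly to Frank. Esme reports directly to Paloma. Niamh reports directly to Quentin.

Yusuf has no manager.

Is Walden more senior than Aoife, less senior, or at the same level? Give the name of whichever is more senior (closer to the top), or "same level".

Both Walden and Aoife are 2 levels below Yusuf.

same level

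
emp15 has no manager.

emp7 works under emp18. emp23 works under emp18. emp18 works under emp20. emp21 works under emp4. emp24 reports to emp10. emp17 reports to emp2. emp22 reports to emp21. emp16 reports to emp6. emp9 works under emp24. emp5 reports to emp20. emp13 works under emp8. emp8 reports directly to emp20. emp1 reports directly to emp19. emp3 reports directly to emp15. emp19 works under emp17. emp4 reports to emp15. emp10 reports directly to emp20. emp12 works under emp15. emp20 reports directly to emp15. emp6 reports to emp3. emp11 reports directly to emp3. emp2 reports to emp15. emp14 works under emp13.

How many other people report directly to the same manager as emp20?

emp20 reports to emp15. emp15's other direct reports are emp2, emp4, emp3, emp12 — 4 peers.

4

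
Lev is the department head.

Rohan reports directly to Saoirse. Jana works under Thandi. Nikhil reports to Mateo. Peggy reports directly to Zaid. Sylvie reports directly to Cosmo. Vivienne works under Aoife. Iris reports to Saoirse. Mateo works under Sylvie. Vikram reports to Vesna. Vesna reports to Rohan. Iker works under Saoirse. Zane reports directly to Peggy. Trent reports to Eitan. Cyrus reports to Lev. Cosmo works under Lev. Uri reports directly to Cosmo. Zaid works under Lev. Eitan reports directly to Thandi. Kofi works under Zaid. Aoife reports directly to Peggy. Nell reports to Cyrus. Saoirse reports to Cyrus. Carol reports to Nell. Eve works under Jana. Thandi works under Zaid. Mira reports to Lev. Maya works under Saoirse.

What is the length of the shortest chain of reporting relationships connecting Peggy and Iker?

5

Peggy is 2 levels below Lev, and Iker is 3 levels below Lev (their lowest common manager). The shortest path runs up from Peggy to Lev and back down to Iker: 2 + 3 = 5 links.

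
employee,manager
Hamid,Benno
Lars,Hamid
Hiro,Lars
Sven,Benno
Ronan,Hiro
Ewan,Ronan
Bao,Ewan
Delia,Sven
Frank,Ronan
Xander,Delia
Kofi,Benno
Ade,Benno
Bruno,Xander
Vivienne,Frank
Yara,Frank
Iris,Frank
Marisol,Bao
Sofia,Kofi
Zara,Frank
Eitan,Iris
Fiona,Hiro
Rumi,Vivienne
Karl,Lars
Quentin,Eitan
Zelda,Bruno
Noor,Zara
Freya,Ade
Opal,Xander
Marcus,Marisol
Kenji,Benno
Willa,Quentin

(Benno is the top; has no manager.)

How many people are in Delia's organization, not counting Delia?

Delia directly manages Xander. Under Xander: Opal, Bruno, Zelda (3). That's 4 in total.

4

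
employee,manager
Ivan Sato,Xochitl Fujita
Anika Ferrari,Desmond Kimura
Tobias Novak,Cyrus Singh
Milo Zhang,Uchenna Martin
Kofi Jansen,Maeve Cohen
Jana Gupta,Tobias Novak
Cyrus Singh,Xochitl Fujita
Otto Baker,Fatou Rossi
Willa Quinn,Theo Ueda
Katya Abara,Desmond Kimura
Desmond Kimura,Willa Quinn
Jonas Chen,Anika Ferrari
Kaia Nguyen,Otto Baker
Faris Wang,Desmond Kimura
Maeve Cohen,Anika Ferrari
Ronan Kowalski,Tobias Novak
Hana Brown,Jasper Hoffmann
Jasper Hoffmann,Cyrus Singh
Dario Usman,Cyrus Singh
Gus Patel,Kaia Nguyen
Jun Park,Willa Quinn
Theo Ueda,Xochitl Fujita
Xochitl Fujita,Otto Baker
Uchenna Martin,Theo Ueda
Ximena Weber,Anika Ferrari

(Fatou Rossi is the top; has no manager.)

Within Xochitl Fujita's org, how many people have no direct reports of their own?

12

The people in Xochitl Fujita's organization with no one reporting to them are Ivan Sato, Dario Usman, Hana Brown, Ronan Kowalski, Jana Gupta, Milo Zhang, Jun Park, Katya Abara, Faris Wang, Jonas Chen, Ximena Weber, Kofi Jansen. That is 12.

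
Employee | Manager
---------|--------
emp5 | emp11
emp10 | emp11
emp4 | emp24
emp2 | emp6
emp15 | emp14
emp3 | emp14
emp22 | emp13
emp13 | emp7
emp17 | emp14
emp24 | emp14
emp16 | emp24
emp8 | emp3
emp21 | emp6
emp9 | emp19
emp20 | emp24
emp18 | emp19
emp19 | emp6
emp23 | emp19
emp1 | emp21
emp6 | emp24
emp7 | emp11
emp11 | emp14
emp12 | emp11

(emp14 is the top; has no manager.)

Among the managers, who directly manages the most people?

Direct-report counts: emp14 has 5; emp24 has 4; emp6 has 3; emp19 has 3; emp21 has 1; emp3 has 1; emp11 has 4; emp7 has 1; emp13 has 1. The largest is 5, held by emp14.

emp14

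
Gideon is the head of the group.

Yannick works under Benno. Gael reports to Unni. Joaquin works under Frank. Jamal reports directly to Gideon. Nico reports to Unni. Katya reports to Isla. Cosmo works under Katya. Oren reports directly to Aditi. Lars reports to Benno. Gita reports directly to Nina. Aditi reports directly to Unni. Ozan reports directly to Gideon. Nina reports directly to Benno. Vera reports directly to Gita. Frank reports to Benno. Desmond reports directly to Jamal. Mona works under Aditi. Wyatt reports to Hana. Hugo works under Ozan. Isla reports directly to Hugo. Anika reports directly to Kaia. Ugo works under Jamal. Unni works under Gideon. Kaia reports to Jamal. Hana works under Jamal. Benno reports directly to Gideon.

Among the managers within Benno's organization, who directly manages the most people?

Benno

Direct-report counts within Benno's organization: Benno has 4; Nina has 1; Gita has 1; Frank has 1. The largest is 4, held by Benno.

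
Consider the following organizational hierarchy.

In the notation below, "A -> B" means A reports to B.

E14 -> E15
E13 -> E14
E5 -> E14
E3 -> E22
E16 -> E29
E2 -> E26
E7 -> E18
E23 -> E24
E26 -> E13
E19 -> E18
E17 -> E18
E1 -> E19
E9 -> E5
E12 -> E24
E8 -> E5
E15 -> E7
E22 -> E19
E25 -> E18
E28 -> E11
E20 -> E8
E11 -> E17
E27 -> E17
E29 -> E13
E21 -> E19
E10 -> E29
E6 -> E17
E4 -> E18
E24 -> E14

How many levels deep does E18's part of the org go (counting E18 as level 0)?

The longest chain under E18 runs E18 → E7 → E15 → E14 → E13 → E26 → E2, which is 6 levels below E18.

6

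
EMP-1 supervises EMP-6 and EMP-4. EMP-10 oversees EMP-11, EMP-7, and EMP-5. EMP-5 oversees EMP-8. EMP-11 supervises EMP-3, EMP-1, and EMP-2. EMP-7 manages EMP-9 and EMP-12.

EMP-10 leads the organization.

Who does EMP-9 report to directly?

EMP-9 reports directly to EMP-7.

EMP-7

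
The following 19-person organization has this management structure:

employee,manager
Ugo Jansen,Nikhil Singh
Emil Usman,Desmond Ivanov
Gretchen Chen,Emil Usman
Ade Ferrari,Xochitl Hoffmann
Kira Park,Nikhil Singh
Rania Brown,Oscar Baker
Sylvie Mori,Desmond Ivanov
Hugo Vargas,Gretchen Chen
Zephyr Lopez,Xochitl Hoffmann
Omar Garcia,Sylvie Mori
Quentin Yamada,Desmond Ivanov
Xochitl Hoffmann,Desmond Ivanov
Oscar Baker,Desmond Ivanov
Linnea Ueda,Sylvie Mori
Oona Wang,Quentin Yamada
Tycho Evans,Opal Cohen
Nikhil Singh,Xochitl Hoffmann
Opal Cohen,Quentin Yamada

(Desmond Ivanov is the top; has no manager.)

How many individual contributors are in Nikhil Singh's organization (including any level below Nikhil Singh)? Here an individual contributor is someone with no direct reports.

2

The people in Nikhil Singh's organization with no one reporting to them are Ugo Jansen, Kira Park. That is 2.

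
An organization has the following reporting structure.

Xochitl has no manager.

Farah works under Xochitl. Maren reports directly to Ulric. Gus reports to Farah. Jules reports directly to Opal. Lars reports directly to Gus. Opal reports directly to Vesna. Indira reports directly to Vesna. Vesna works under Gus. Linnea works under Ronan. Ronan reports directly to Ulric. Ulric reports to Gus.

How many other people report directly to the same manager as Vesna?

2

Vesna reports to Gus. Gus's other direct reports are Lars, Ulric — 2 peers.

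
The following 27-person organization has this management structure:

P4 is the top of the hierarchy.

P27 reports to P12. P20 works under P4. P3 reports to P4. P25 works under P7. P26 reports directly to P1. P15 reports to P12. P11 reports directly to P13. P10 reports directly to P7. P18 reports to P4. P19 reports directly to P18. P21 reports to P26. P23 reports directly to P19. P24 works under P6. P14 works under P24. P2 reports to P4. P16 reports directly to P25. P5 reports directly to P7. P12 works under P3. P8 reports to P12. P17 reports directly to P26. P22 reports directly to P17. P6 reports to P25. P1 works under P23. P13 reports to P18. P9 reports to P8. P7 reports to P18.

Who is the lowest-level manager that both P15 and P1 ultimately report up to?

P15's chain of managers is P12, P3, P4. P1's chain of managers is P23, P19, P18, P4. The first manager that appears in both chains is P4.

P4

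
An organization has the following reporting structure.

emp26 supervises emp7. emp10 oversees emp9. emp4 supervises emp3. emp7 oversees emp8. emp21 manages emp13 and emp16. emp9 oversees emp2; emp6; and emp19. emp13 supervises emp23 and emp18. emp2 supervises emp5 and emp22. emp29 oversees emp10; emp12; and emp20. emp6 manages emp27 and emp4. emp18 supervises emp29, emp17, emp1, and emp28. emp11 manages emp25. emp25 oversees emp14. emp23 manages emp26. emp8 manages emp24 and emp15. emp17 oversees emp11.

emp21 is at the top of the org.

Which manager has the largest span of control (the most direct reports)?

emp18

Direct-report counts: emp21 has 2; emp13 has 2; emp18 has 4; emp17 has 1; emp11 has 1; emp25 has 1; emp29 has 3; emp10 has 1; emp9 has 3; emp6 has 2; emp4 has 1; emp2 has 2; emp23 has 1; emp26 has 1; emp7 has 1; emp8 has 2. The largest is 4, held by emp18.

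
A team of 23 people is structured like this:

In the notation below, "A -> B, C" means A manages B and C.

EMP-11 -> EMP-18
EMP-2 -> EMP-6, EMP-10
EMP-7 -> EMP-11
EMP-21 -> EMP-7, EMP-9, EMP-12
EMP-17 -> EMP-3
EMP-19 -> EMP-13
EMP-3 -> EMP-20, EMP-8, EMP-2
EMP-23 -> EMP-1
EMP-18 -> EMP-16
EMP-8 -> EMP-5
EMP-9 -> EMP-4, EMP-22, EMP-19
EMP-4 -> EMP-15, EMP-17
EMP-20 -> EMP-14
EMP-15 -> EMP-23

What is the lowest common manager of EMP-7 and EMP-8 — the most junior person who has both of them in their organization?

EMP-7's chain of managers is EMP-21. EMP-8's chain of managers is EMP-3, EMP-17, EMP-4, EMP-9, EMP-21. The first manager that appears in both chains is EMP-21.

EMP-21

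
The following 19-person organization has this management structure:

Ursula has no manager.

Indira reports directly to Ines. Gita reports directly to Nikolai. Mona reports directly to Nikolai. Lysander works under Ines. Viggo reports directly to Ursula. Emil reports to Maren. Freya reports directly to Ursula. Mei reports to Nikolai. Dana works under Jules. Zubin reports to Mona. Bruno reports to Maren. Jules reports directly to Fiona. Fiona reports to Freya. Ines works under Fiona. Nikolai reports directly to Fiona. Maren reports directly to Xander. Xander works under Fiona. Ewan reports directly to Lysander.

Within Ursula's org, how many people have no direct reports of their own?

The people in Ursula's organization with no one reporting to them are Viggo, Emil, Bruno, Ewan, Indira, Mei, Zubin, Gita, Dana. That is 9.

9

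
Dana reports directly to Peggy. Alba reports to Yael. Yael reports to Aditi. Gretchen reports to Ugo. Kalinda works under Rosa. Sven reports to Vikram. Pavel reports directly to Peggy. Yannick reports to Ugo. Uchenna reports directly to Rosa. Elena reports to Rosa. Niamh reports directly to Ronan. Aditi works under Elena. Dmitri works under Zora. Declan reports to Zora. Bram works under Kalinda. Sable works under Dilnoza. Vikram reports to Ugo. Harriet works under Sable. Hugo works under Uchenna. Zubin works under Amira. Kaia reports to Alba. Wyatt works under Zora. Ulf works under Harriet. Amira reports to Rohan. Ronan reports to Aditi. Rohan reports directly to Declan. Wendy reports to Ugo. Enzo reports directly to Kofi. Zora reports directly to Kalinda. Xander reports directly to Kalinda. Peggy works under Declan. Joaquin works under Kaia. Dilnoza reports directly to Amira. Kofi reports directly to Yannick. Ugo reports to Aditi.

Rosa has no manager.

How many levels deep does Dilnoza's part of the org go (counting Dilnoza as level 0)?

The longest chain under Dilnoza runs Dilnoza → Sable → Harriet → Ulf, which is 3 levels below Dilnoza.

3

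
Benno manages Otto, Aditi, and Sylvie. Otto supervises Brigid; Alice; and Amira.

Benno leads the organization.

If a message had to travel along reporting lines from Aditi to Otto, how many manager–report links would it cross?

2

Aditi is 1 level below Benno, and Otto is 1 level below Benno (their lowest common manager). The shortest path runs up from Aditi to Benno and back down to Otto: 1 + 1 = 2 links.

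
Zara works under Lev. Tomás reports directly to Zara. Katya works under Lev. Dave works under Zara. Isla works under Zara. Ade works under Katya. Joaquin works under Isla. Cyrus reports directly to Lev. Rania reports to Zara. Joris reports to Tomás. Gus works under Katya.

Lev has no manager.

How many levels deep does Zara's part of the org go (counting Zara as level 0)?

2

The longest chain under Zara runs Zara → Isla → Joaquin, which is 2 levels below Zara.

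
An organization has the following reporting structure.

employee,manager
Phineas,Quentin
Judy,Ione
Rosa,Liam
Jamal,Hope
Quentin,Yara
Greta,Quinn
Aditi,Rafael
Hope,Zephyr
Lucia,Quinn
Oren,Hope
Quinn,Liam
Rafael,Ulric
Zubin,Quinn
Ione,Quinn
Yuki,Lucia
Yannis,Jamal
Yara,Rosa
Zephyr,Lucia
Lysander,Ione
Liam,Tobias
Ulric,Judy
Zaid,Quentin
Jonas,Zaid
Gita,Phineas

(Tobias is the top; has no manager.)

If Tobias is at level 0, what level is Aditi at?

7

Chain from Aditi up to Tobias: Aditi → Rafael → Ulric → Judy → Ione → Quinn → Liam → Tobias. That is 7 steps up, so Aditi is 7 levels below Tobias.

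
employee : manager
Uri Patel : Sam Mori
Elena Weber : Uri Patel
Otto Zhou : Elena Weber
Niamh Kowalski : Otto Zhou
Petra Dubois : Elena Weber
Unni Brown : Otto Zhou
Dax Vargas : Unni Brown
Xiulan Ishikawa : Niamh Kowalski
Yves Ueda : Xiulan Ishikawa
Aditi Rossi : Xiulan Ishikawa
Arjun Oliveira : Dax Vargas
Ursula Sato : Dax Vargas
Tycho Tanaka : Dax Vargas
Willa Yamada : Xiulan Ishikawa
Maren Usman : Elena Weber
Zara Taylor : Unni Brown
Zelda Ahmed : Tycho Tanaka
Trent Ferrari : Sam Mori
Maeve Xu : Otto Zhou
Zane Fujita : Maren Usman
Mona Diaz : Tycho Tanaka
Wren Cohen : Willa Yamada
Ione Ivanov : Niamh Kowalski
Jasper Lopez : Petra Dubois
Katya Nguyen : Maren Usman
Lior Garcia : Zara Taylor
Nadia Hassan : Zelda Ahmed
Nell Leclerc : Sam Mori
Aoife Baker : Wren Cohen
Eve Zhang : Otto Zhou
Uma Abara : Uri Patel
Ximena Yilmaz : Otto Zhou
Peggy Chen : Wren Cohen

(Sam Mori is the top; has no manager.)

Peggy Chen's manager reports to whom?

Willa Yamada

Peggy Chen reports to Wren Cohen, and Wren Cohen reports to Willa Yamada. So Peggy Chen's skip-level manager is Willa Yamada.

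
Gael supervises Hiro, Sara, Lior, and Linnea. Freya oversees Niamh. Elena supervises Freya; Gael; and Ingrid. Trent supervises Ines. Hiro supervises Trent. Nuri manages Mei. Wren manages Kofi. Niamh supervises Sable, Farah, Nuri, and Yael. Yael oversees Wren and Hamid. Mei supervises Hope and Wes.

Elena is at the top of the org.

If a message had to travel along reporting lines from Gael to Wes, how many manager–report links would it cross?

Gael is 1 level below Elena, and Wes is 5 levels below Elena (their lowest common manager). The shortest path runs up from Gael to Elena and back down to Wes: 1 + 5 = 6 links.

6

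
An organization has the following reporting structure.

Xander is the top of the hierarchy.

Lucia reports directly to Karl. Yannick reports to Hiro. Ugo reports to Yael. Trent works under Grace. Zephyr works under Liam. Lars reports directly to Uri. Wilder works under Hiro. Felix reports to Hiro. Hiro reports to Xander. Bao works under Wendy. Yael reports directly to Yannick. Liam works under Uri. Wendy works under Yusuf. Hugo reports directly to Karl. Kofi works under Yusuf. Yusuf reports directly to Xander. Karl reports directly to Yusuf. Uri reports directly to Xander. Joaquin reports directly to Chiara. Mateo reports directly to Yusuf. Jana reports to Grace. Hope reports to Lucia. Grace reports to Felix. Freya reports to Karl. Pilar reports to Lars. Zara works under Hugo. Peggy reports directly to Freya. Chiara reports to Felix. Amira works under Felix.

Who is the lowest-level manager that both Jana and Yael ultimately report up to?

Hiro

Jana's chain of managers is Grace, Felix, Hiro, Xander. Yael's chain of managers is Yannick, Hiro, Xander. The first manager that appears in both chains is Hiro.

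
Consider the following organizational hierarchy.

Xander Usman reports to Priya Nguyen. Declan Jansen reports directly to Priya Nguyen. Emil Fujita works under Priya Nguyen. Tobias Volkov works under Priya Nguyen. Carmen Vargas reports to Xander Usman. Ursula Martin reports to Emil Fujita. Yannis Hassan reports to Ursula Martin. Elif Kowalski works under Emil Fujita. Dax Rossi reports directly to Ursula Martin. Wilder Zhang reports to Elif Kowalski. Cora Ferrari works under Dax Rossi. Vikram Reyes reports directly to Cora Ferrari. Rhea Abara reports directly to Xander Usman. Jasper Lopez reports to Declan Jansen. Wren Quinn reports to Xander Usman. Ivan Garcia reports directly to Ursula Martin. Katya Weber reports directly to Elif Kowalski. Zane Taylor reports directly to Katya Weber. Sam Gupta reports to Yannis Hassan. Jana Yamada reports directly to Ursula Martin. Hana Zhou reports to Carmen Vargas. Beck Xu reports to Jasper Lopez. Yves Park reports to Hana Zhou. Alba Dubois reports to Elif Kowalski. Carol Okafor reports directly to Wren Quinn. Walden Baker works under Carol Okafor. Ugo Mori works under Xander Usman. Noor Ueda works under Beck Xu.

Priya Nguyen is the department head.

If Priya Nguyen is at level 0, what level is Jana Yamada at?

Chain from Jana Yamada up to Priya Nguyen: Jana Yamada → Ursula Martin → Emil Fujita → Priya Nguyen. That is 3 steps up, so Jana Yamada is 3 levels below Priya Nguyen.

3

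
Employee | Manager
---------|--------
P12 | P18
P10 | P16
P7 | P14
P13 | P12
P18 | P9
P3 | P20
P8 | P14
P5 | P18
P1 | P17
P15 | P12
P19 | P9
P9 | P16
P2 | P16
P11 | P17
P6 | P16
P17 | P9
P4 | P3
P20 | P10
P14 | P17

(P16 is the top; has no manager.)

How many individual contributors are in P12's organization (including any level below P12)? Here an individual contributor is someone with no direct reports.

The people in P12's organization with no one reporting to them are P13, P15. That is 2.

2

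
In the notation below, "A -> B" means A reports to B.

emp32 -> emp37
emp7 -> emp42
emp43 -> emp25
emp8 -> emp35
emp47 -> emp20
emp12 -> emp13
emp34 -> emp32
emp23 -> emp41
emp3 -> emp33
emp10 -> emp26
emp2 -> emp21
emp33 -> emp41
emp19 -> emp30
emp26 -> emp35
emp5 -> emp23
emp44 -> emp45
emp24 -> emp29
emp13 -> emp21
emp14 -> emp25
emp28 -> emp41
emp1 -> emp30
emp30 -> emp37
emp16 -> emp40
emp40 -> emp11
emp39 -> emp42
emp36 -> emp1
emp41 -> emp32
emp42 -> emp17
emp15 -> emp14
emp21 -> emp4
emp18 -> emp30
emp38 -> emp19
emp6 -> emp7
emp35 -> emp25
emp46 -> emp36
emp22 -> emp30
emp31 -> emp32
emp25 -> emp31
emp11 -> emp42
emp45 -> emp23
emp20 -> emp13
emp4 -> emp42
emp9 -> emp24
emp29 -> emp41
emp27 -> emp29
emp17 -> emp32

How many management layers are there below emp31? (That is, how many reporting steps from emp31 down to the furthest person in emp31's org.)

4

The longest chain under emp31 runs emp31 → emp25 → emp35 → emp26 → emp10, which is 4 levels below emp31.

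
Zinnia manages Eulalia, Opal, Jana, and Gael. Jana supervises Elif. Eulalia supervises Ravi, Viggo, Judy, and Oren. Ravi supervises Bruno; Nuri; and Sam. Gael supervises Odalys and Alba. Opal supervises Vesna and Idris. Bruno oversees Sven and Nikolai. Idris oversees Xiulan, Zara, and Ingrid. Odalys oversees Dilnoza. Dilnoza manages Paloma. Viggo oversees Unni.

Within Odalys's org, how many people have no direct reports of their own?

1

The only person in Odalys's organization with no one reporting to them is Paloma. That is 1.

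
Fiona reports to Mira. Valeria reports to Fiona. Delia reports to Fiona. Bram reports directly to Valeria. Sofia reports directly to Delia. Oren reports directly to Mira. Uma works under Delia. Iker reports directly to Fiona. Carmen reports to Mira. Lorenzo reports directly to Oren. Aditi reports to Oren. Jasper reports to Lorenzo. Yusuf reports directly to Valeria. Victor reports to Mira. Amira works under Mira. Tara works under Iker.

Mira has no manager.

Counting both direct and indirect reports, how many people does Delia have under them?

2

Delia directly manages Sofia, Uma. Sofia has no reports. Uma has no reports. So Delia's organization is 2 direct reports plus everyone under them: 1 + 1 = 2.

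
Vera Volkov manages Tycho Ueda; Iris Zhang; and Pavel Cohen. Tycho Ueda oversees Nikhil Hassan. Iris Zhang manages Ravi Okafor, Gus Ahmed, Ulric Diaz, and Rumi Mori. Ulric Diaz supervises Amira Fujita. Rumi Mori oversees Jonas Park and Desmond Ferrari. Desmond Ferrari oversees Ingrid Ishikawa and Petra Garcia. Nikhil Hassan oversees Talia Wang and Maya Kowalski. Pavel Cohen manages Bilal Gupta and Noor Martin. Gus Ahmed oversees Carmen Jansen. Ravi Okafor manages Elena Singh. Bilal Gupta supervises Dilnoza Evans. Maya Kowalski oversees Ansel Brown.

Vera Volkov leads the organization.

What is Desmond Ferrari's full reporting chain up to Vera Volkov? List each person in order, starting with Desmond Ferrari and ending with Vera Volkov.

Desmond Ferrari reports to Rumi Mori. Rumi Mori reports to Iris Zhang. Iris Zhang reports to Vera Volkov. Vera Volkov is at the top.

Desmond Ferrari -> Rumi Mori -> Iris Zhang -> Vera Volkov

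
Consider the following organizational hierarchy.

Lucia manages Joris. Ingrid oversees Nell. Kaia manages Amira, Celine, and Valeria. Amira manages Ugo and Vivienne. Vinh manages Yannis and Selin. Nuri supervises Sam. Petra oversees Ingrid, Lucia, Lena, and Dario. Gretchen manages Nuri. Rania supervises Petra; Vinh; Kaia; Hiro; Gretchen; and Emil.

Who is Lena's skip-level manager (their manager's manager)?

Rania

Lena reports to Petra, and Petra reports to Rania. So Lena's skip-level manager is Rania.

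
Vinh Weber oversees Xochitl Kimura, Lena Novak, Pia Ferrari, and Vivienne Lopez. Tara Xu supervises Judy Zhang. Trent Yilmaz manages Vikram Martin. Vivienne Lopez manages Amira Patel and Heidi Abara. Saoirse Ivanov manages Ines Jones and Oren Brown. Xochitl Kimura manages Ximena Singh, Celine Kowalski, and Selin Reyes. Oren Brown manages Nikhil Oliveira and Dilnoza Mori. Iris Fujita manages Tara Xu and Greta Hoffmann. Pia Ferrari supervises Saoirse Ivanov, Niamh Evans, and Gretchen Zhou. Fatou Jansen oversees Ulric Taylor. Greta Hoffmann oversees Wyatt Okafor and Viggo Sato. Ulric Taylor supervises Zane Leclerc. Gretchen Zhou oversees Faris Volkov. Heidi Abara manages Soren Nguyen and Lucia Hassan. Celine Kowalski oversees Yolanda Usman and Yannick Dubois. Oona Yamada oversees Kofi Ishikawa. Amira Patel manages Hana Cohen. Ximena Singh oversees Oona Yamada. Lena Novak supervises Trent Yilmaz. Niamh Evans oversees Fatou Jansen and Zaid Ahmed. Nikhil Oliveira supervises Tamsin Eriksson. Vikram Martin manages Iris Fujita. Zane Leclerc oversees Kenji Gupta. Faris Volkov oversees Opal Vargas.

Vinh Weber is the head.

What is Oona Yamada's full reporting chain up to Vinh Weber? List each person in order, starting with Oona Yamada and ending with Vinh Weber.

Oona Yamada reports to Ximena Singh. Ximena Singh reports to Xochitl Kimura. Xochitl Kimura reports to Vinh Weber. Vinh Weber is at the top.

Oona Yamada -> Ximena Singh -> Xochitl Kimura -> Vinh Weber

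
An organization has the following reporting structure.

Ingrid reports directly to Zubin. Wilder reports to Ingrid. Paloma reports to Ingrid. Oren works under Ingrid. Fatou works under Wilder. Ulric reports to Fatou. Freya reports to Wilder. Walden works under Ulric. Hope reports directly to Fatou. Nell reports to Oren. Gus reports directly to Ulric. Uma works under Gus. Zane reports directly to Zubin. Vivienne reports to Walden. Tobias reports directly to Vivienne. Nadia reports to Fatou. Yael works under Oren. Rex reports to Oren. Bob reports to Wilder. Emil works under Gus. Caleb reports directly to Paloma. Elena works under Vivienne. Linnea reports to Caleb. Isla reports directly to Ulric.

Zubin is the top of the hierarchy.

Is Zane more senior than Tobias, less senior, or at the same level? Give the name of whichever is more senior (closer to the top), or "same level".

Zane

Zane is 1 level below Zubin; Tobias is 7. Zane is higher.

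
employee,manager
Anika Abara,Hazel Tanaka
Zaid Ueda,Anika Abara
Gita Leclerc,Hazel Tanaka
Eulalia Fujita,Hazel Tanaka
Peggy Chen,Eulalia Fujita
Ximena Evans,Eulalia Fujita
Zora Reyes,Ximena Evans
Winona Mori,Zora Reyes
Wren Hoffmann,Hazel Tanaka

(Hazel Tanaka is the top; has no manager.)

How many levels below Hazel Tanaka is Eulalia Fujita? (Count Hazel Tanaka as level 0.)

Chain from Eulalia Fujita up to Hazel Tanaka: Eulalia Fujita → Hazel Tanaka. That is 1 step up, so Eulalia Fujita is 1 level below Hazel Tanaka.

1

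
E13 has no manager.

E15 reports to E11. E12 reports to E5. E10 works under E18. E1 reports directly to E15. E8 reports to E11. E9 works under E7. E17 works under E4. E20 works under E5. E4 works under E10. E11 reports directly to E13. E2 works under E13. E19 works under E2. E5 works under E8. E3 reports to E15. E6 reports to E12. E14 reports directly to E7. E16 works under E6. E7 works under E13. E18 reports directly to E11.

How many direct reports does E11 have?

E11 directly manages E15, E18, E8. That is 3 direct reports.

3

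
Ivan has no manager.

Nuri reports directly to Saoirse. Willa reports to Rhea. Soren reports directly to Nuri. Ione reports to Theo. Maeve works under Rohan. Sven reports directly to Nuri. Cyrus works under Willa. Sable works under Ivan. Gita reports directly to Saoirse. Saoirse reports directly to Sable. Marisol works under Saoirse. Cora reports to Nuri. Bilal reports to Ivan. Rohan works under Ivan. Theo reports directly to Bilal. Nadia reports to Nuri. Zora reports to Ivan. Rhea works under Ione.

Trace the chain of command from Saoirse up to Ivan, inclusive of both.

Saoirse reports to Sable. Sable reports to Ivan. Ivan is at the top.

Saoirse -> Sable -> Ivan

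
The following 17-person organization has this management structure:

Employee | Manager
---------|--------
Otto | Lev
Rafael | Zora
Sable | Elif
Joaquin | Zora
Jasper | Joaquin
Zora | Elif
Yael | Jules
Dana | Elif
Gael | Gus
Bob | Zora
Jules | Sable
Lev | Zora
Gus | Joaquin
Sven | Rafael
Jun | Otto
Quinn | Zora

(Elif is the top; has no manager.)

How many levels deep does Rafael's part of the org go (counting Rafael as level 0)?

The longest chain under Rafael runs Rafael → Sven, which is 1 level below Rafael.

1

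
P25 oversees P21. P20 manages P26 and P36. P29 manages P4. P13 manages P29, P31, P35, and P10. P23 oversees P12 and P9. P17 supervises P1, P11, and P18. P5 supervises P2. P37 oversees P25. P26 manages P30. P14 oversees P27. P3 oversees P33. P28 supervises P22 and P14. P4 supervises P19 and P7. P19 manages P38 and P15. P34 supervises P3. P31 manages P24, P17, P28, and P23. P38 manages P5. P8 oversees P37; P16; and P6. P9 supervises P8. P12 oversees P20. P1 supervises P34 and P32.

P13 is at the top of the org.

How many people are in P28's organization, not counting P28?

3

P28 directly manages P22, P14. P22 has no reports. Under P14: P27 (1). So P28's organization is 2 direct reports plus everyone under them: 1 + 2 = 3.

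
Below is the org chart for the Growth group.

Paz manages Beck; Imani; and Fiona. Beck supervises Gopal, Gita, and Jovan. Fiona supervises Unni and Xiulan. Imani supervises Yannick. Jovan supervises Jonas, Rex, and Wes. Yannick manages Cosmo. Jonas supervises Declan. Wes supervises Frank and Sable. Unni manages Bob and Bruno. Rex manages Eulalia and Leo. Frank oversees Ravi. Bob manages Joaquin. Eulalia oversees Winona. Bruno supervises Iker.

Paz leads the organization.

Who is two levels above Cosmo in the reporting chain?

Imani

Cosmo reports to Yannick, and Yannick reports to Imani. So Cosmo's skip-level manager is Imani.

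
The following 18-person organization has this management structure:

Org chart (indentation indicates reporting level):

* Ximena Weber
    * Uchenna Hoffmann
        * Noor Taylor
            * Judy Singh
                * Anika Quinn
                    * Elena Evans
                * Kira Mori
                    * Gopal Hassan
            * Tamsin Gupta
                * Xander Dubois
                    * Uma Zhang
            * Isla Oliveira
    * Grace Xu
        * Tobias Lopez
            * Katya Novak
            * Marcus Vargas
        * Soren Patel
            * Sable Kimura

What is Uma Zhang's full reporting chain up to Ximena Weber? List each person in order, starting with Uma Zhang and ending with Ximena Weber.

Uma Zhang -> Xander Dubois -> Tamsin Gupta -> Noor Taylor -> Uchenna Hoffmann -> Ximena Weber

Uma Zhang reports to Xander Dubois. Xander Dubois reports to Tamsin Gupta. Tamsin Gupta reports to Noor Taylor. Noor Taylor reports to Uchenna Hoffmann. Uchenna Hoffmann reports to Ximena Weber. Ximena Weber is at the top.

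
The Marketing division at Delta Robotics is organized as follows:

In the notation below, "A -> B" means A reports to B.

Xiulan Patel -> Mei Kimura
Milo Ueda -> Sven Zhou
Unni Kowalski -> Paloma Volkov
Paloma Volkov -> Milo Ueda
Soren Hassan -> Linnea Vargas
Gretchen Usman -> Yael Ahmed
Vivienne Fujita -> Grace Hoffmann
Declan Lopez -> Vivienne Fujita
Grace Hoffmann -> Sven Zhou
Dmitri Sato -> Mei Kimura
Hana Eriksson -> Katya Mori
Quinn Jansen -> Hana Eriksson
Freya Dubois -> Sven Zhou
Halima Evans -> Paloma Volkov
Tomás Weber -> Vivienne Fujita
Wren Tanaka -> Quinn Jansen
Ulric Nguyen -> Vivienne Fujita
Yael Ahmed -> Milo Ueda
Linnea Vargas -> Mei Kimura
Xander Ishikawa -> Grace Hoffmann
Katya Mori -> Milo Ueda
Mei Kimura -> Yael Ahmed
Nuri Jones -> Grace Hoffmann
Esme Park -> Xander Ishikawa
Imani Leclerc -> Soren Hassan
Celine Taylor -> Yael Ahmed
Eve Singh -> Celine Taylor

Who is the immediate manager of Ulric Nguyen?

Vivienne Fujita

Ulric Nguyen reports directly to Vivienne Fujita.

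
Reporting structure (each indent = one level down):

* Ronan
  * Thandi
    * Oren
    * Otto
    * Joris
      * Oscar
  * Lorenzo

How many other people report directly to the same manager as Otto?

2

Otto reports to Thandi. Thandi's other direct reports are Oren, Joris — 2 peers.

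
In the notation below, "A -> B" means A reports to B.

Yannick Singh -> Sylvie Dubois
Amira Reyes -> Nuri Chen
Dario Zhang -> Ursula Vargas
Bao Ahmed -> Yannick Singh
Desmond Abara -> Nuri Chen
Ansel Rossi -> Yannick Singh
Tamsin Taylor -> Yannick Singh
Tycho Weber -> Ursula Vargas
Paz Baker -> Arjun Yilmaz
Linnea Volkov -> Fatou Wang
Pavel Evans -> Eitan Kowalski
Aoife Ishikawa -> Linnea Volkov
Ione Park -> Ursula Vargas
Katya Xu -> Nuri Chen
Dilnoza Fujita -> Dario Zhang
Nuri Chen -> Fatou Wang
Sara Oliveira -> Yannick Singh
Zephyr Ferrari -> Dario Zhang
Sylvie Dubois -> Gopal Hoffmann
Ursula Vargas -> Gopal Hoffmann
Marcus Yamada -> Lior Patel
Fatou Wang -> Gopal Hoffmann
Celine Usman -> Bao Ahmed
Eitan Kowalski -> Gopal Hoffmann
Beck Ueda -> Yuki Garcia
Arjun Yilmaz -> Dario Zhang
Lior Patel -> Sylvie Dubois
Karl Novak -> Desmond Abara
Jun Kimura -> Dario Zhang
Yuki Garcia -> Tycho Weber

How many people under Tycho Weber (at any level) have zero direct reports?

1

The only person in Tycho Weber's organization with no one reporting to them is Beck Ueda. That is 1.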